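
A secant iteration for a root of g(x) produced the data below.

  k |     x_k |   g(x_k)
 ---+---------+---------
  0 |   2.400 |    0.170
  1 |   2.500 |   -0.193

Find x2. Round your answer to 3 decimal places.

2.447

x2 = 2.500 − (-0.193)·(2.500 − 2.400) / (-0.193 − 0.170)
   = 2.500 − (-0.01930)/(-0.36300) = 2.44683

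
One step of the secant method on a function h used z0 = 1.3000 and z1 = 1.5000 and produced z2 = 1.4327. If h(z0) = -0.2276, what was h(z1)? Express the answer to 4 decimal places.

The secant line through (1.3000, -0.2276) and (1.5000, h(z1)) crosses zero at z2 = 1.4327.
So (1.3000, -0.2276), (1.5000, h(z1)), (1.4327, 0) are collinear:
h(z1) = -0.2276 · (1.5000 − 1.4327) / (1.3000 − 1.4327) = -0.2276 · (0.067300)/(-0.132700) = 0.115429

0.1154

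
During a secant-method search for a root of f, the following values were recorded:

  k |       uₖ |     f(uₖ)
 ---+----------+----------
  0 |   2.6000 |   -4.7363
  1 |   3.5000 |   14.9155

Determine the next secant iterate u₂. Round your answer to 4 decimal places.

u₂ = 3.5000 − 14.9155·(3.5000 − 2.6000) / (14.9155 − (-4.7363))
   = 3.5000 − (13.423950)/(19.651800) = 2.816910

2.8169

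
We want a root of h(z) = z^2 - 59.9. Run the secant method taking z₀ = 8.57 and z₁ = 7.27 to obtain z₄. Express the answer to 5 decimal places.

h(8.57) = 13.5449000, h(7.27) = -7.0471000
z₂ = 7.2700000 − (-7.0471000)·(7.2700000 − 8.5700000) / (-7.0471000 − 13.5449000) = 7.2700000 − (9.1612300)/(-20.5920000) = 7.7148927
h(7.7148927) = -0.3804310
z₃ = 7.7148927 − (-0.3804310)·(7.7148927 − 7.2700000) / (-0.3804310 − (-7.0471000)) = 7.7148927 − (-0.1692510)/(6.6666690) = 7.7402803
h(7.7402803) = 0.0119393
z₄ = 7.7402803 − 0.0119393·(7.7402803 − 7.7148927) / (0.0119393 − (-0.3804310)) = 7.7402803 − (0.0003031)/(0.3923703) = 7.7395078

7.73951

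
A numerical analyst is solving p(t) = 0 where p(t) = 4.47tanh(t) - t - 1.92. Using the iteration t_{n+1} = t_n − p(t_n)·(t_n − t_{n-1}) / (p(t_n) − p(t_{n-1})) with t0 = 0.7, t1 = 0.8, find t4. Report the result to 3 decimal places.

p(0.7) = 0.08152, p(0.8) = 0.24824
t2 = 0.80000 − 0.24824·(0.80000 − 0.70000) / (0.24824 − 0.08152) = 0.80000 − (0.02482)/(0.16672) = 0.65110
p(0.65110) = -0.01242
t3 = 0.65110 − (-0.01242)·(0.65110 − 0.80000) / (-0.01242 − 0.24824) = 0.65110 − (0.00185)/(-0.26067) = 0.65820
p(0.65820) = 0.00172
t4 = 0.65820 − 0.00172·(0.65820 − 0.65110) / (0.00172 − (-0.01242)) = 0.65820 − (0.00001)/(0.01415) = 0.65733

0.657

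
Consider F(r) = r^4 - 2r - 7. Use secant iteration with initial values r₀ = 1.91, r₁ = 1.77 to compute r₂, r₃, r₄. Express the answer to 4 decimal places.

F(1.91) = 2.488634, F(1.77) = -0.724938
r₂ = 1.770000 − (-0.724938)·(1.770000 − 1.910000) / (-0.724938 − 2.488634) = 1.770000 − (0.101491)/(-3.213571) = 1.801582
F(1.801582) = -0.068609
r₃ = 1.801582 − (-0.068609)·(1.801582 − 1.770000) / (-0.068609 − (-0.724938)) = 1.801582 − (-0.002167)/(0.656329) = 1.804883
F(1.804883) = 0.002219
r₄ = 1.804883 − 0.002219·(1.804883 − 1.801582) / (0.002219 − (-0.068609)) = 1.804883 − (0.000007)/(0.070828) = 1.804780

1.8016, 1.8049, 1.8048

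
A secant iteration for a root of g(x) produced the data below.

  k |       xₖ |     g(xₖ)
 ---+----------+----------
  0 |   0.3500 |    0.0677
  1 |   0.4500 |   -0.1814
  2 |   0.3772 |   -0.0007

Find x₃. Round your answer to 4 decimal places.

0.3769

x₃ = 0.3772 − (-0.0007)·(0.3772 − 0.4500) / (-0.0007 − (-0.1814))
   = 0.3772 − (0.000051)/(0.180700) = 0.376918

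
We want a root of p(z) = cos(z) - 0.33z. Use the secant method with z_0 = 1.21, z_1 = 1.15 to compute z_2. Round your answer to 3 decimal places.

p(1.21) = -0.04628, p(1.15) = 0.02899
z_2 = 1.15000 − 0.02899·(1.15000 − 1.21000) / (0.02899 − (-0.04628)) = 1.15000 − (-0.00174)/(0.07527) = 1.17311

1.173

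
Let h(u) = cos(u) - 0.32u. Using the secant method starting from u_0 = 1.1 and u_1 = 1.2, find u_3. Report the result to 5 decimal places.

h(1.1) = 0.1015961, h(1.2) = -0.0216422
u_2 = 1.2000000 − (-0.0216422)·(1.2000000 − 1.1000000) / (-0.0216422 − 0.1015961) = 1.2000000 − (-0.0021642)/(-0.1232384) = 1.1824387
h(1.1824387) = 0.0002885
u_3 = 1.1824387 − 0.0002885·(1.1824387 − 1.2000000) / (0.0002885 − (-0.0216422)) = 1.1824387 − (-0.0000051)/(0.0219307) = 1.1826697

1.18267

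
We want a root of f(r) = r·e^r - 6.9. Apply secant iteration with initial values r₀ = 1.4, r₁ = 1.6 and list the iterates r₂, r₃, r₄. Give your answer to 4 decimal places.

1.5088, 1.5153, 1.5157

f(1.4) = -1.222720, f(1.6) = 1.024852
r₂ = 1.600000 − 1.024852·(1.600000 − 1.400000) / (1.024852 − (-1.222720)) = 1.600000 − (0.204970)/(2.247572) = 1.508804
f(1.508804) = -0.078218
r₃ = 1.508804 − (-0.078218)·(1.508804 − 1.600000) / (-0.078218 − 1.024852) = 1.508804 − (0.007133)/(-1.103070) = 1.515270
f(1.515270) = -0.004533
r₄ = 1.515270 − (-0.004533)·(1.515270 − 1.508804) / (-0.004533 − (-0.078218)) = 1.515270 − (-0.000029)/(0.073685) = 1.515668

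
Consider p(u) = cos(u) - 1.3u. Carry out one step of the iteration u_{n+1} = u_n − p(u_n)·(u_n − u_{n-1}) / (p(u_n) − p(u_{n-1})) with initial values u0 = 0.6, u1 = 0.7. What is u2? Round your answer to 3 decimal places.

0.624

p(0.6) = 0.04534, p(0.7) = -0.14516
u2 = 0.70000 − (-0.14516)·(0.70000 − 0.60000) / (-0.14516 − 0.04534) = 0.70000 − (-0.01452)/(-0.19049) = 0.62380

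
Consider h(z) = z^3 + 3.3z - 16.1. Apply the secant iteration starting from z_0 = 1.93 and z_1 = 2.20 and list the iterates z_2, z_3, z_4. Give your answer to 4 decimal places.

h(1.93) = -2.541943, h(2.20) = 1.808000
z_2 = 2.200000 − 1.808000·(2.200000 − 1.930000) / (1.808000 − (-2.541943)) = 2.200000 − (0.488160)/(4.349943) = 2.087778
h(2.087778) = -0.110093
z_3 = 2.087778 − (-0.110093)·(2.087778 − 2.200000) / (-0.110093 − 1.808000) = 2.087778 − (0.012355)/(-1.918093) = 2.094219
h(2.094219) = -0.004348
z_4 = 2.094219 − (-0.004348)·(2.094219 − 2.087778) / (-0.004348 − (-0.110093)) = 2.094219 − (-0.000028)/(0.105745) = 2.094484

2.0878, 2.0942, 2.0945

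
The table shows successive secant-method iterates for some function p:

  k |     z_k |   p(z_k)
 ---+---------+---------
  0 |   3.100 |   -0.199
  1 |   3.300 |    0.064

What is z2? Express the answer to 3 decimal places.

3.251

z2 = 3.300 − 0.064·(3.300 − 3.100) / (0.064 − (-0.199))
   = 3.300 − (0.01280)/(0.26300) = 3.25133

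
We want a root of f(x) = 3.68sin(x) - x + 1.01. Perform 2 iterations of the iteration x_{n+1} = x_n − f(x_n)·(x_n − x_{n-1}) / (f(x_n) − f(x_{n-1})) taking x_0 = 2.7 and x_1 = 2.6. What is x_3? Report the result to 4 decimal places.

f(2.7) = -0.117242, f(2.6) = 0.307045
x_2 = 2.600000 − 0.307045·(2.600000 − 2.700000) / (0.307045 − (-0.117242)) = 2.600000 − (-0.030705)/(0.424287) = 2.672367
f(2.672367) = 0.001712
x_3 = 2.672367 − 0.001712·(2.672367 − 2.600000) / (0.001712 − 0.307045) = 2.672367 − (0.000124)/(-0.305333) = 2.672773

2.6728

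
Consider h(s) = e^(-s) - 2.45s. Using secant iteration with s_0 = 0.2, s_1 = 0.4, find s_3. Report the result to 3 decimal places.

h(0.2) = 0.32873, h(0.4) = -0.30968
s_2 = 0.40000 − (-0.30968)·(0.40000 − 0.20000) / (-0.30968 − 0.32873) = 0.40000 − (-0.06194)/(-0.63841) = 0.30298
h(0.30298) = -0.00370
s_3 = 0.30298 − (-0.00370)·(0.30298 − 0.40000) / (-0.00370 − (-0.30968)) = 0.30298 − (0.00036)/(0.30598) = 0.30181

0.302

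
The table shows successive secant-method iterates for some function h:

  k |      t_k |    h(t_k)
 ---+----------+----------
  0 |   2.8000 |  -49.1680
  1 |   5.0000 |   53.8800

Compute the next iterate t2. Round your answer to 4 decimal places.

3.8497

t2 = 5.0000 − 53.8800·(5.0000 − 2.8000) / (53.8800 − (-49.1680))
   = 5.0000 − (118.536000)/(103.048000) = 3.849701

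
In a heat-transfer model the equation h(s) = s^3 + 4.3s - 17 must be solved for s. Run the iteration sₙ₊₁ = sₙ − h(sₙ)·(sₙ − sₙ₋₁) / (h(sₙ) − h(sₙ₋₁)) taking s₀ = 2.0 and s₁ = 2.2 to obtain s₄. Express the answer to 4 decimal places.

h(2.0) = -0.400000, h(2.2) = 3.108000
s₂ = 2.200000 − 3.108000·(2.200000 − 2.000000) / (3.108000 − (-0.400000)) = 2.200000 − (0.621600)/(3.508000) = 2.022805
h(2.022805) = -0.025146
s₃ = 2.022805 − (-0.025146)·(2.022805 − 2.200000) / (-0.025146 − 3.108000) = 2.022805 − (0.004456)/(-3.133146) = 2.024227
h(2.024227) = -0.001562
s₄ = 2.024227 − (-0.001562)·(2.024227 − 2.022805) / (-0.001562 − (-0.025146)) = 2.024227 − (-0.000002)/(0.023584) = 2.024321

2.0243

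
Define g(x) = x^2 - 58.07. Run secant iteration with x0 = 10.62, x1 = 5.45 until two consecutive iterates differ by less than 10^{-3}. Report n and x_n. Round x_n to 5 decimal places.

g(10.62) = 54.7144000, g(5.45) = -28.3675000
x2 = 5.4500000 − (-28.3675000)·(-5.1700000)/(-83.0819000) = 7.2152458;  |Δ| = 1.7652458
g(7.2152458) = -6.0102281
x3 = 7.2152458 − (-6.0102281)·(1.7652458)/(22.3572719) = 7.6897907;  |Δ| = 0.4745449
g(7.6897907) = 1.0628813
x4 = 7.6897907 − 1.0628813·(0.4745449)/(7.0731094) = 7.6184805;  |Δ| = 0.0713102
g(7.6184805) = -0.0287548
x5 = 7.6184805 − (-0.0287548)·(-0.0713102)/(-1.0916361) = 7.6203589;  |Δ| = 0.0018784
g(7.6203589) = -0.0001304
x6 = 7.6203589 − (-0.0001304)·(0.0018784)/(0.0286243) = 7.6203674;  |Δ| = 0.0000086
|x6 − x5| = 0.0000086 < 10^{-3}

n = 6, x_n = 7.62037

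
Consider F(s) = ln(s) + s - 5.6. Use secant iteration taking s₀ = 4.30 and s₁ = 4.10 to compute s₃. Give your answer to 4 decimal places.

F(4.30) = 0.158615, F(4.10) = -0.089013
s₂ = 4.100000 − (-0.089013)·(4.100000 − 4.300000) / (-0.089013 − 0.158615) = 4.100000 − (0.017803)/(-0.247628) = 4.171893
F(4.171893) = 0.000262
s₃ = 4.171893 − 0.000262·(4.171893 − 4.100000) / (0.000262 − (-0.089013)) = 4.171893 − (0.000019)/(0.089275) = 4.171681

4.1717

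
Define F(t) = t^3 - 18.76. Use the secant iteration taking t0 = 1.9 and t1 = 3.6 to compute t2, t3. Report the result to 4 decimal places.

F(1.9) = -11.901000, F(3.6) = 27.896000
t2 = 3.600000 − 27.896000·(3.600000 − 1.900000) / (27.896000 − (-11.901000)) = 3.600000 − (47.423200)/(39.797000) = 2.408372
F(2.408372) = -4.790818
t3 = 2.408372 − (-4.790818)·(2.408372 − 3.600000) / (-4.790818 − 27.896000) = 2.408372 − (5.708871)/(-32.686818) = 2.583026

2.4084, 2.5830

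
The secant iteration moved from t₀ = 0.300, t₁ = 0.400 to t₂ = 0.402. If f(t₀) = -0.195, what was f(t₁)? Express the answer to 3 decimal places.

The secant line through (0.300, -0.195) and (0.400, f(t₁)) crosses zero at t₂ = 0.402.
So (0.300, -0.195), (0.400, f(t₁)), (0.402, 0) are collinear:
f(t₁) = -0.195 · (0.400 − 0.402) / (0.300 − 0.402) = -0.195 · (-0.00200)/(-0.10200) = -0.00382

-0.004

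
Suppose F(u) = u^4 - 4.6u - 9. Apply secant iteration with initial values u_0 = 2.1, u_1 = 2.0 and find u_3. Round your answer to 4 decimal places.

F(2.1) = 0.788100, F(2.0) = -2.200000
u_2 = 2.000000 − (-2.200000)·(2.000000 − 2.100000) / (-2.200000 − 0.788100) = 2.000000 − (0.220000)/(-2.988100) = 2.073625
F(2.073625) = -0.049346
u_3 = 2.073625 − (-0.049346)·(2.073625 − 2.000000) / (-0.049346 − (-2.200000)) = 2.073625 − (-0.003633)/(2.150654) = 2.075315

2.0753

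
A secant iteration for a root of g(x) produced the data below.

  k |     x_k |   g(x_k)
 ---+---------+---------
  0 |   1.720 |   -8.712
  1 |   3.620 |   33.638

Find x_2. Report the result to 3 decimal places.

2.111

x_2 = 3.620 − 33.638·(3.620 − 1.720) / (33.638 − (-8.712))
   = 3.620 − (63.91220)/(42.35000) = 2.11086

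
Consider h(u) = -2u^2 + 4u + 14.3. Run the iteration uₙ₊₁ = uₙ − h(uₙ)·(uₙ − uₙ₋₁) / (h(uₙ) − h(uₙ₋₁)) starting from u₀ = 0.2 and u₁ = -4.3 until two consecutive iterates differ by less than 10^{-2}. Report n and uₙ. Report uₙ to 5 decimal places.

h(0.2) = 15.0200000, h(-4.3) = -39.8800000
u₂ = -4.3000000 − (-39.8800000)·(-4.5000000)/(-54.9000000) = -1.0311475;  |Δ| = 3.2688525
h(-1.0311475) = 8.0488793
u₃ = -1.0311475 − 8.0488793·(3.2688525)/(47.9288793) = -1.5800984;  |Δ| = 0.5489508
h(-1.5800984) = 2.9861846
u₄ = -1.5800984 − 2.9861846·(-0.5489508)/(-5.0626947) = -1.9038921;  |Δ| = 0.3237937
h(-1.9038921) = -0.5651783
u₅ = -1.9038921 − (-0.5651783)·(-0.3237937)/(-3.5513629) = -1.8523622;  |Δ| = 0.0515298
h(-1.8523622) = 0.0280594
u₆ = -1.8523622 − 0.0280594·(0.0515298)/(0.5932378) = -1.8547995;  |Δ| = 0.0024373
|u₆ − u₅| = 0.0024373 < 10^{-2}

n = 6, uₙ = -1.85480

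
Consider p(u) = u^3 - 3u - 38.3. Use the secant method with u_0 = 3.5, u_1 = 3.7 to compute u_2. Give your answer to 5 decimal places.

3.66509

p(3.5) = -5.9250000, p(3.7) = 1.2530000
u_2 = 3.7000000 − 1.2530000·(3.7000000 − 3.5000000) / (1.2530000 − (-5.9250000)) = 3.7000000 − (0.2506000)/(7.1780000) = 3.6650878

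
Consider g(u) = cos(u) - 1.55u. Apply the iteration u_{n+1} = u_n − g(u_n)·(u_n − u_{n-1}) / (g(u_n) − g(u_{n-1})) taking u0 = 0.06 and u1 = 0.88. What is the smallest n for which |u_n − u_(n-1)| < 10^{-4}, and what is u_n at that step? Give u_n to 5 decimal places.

g(0.06) = 0.9052005, g(0.88) = -0.7268489
u2 = 0.8800000 − (-0.7268489)·(0.8200000)/(-1.6320494) = 0.5148051;  |Δ| = 0.3651949
g(0.5148051) = 0.0724407
u3 = 0.5148051 − 0.0724407·(-0.3651949)/(0.7992896) = 0.5479033;  |Δ| = 0.0330981
g(0.5479033) = 0.0043685
u4 = 0.5479033 − 0.0043685·(0.0330981)/(-0.0680722) = 0.5500273;  |Δ| = 0.0021241
g(0.5500273) = -0.0000321
u5 = 0.5500273 − (-0.0000321)·(0.0021241)/(-0.0044007) = 0.5500118;  |Δ| = 0.0000155
|u5 − u4| = 0.0000155 < 10^{-4}

n = 5, u_n = 0.55001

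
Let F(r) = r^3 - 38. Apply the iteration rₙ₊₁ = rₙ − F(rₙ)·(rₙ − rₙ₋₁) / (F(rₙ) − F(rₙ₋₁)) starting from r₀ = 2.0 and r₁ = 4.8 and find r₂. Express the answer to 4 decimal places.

F(2.0) = -30.000000, F(4.8) = 72.592000
r₂ = 4.800000 − 72.592000·(4.800000 − 2.000000) / (72.592000 − (-30.000000)) = 4.800000 − (203.257600)/(102.592000) = 2.818777

2.8188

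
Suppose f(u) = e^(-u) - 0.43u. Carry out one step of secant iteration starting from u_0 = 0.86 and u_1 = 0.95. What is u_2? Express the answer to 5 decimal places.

f(0.86) = 0.0533621, f(0.95) = -0.0217590
u_2 = 0.9500000 − (-0.0217590)·(0.9500000 − 0.8600000) / (-0.0217590 − 0.0533621) = 0.9500000 − (-0.0019583)/(-0.0751211) = 0.9239313

0.92393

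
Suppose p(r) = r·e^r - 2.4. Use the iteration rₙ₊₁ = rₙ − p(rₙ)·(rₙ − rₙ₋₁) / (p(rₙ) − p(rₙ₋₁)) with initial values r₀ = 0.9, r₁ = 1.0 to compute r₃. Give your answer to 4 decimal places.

0.9386

p(0.9) = -0.186357, p(1.0) = 0.318282
r₂ = 1.000000 − 0.318282·(1.000000 − 0.900000) / (0.318282 − (-0.186357)) = 1.000000 − (0.031828)/(0.504639) = 0.936929
p(0.936929) = -0.008835
r₃ = 0.936929 − (-0.008835)·(0.936929 − 1.000000) / (-0.008835 − 0.318282) = 0.936929 − (0.000557)/(-0.327116) = 0.938632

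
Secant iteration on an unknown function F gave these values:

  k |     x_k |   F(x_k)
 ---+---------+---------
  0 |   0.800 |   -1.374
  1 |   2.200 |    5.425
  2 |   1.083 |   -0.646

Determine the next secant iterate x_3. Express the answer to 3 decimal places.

x_3 = 1.083 − (-0.646)·(1.083 − 2.200) / (-0.646 − 5.425)
   = 1.083 − (0.72158)/(-6.07100) = 1.20186

1.202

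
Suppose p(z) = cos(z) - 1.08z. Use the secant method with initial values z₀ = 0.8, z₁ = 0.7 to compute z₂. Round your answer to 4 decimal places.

p(0.8) = -0.167293, p(0.7) = 0.008842
z₂ = 0.700000 − 0.008842·(0.700000 − 0.800000) / (0.008842 − (-0.167293)) = 0.700000 − (-0.000884)/(0.176135) = 0.705020

0.7050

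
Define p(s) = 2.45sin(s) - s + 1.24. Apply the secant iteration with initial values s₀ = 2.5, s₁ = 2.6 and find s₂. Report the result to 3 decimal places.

2.568

p(2.5) = 0.20626, p(2.6) = -0.09702
s₂ = 2.60000 − (-0.09702)·(2.60000 − 2.50000) / (-0.09702 − 0.20626) = 2.60000 − (-0.00970)/(-0.30328) = 2.56801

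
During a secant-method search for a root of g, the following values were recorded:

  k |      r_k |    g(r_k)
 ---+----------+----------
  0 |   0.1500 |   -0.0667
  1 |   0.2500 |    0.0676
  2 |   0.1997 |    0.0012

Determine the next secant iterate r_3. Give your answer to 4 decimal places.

r_3 = 0.1997 − 0.0012·(0.1997 − 0.2500) / (0.0012 − 0.0676)
   = 0.1997 − (-0.000060)/(-0.066400) = 0.198791

0.1988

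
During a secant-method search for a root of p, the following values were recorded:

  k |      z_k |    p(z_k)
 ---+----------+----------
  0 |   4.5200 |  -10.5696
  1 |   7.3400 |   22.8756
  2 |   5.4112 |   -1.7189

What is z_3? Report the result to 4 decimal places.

5.5460

z_3 = 5.4112 − (-1.7189)·(5.4112 − 7.3400) / (-1.7189 − 22.8756)
   = 5.4112 − (3.315414)/(-24.594500) = 5.546003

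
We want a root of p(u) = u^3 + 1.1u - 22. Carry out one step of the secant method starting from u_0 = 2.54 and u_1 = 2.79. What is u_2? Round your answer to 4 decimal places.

p(2.54) = -2.818936, p(2.79) = 2.786639
u_2 = 2.790000 − 2.786639·(2.790000 − 2.540000) / (2.786639 − (-2.818936)) = 2.790000 − (0.696660)/(5.605575) = 2.665720

2.6657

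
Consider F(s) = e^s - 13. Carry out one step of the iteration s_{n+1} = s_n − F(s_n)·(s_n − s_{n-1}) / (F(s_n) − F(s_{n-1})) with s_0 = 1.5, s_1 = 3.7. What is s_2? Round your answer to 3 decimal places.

2.021

F(1.5) = -8.51831, F(3.7) = 27.44730
s_2 = 3.70000 − 27.44730·(3.70000 − 1.50000) / (27.44730 − (-8.51831)) = 3.70000 − (60.38407)/(35.96562) = 2.02106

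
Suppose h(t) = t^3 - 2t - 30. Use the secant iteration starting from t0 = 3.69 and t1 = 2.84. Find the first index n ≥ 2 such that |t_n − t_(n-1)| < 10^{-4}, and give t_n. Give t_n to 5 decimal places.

h(3.69) = 12.8634090, h(2.84) = -12.7736960
t2 = 2.8400000 − (-12.7736960)·(-0.8500000)/(-25.6371050) = 3.2635128;  |Δ| = 0.4235128
h(3.2635128) = -1.7689316
t3 = 3.2635128 − (-1.7689316)·(0.4235128)/(11.0047644) = 3.3315892;  |Δ| = 0.0680764
h(3.3315892) = 0.3157517
t4 = 3.3315892 − 0.3157517·(0.0680764)/(2.0846833) = 3.3212782;  |Δ| = 0.0103110
h(3.3212782) = -0.0059064
t5 = 3.3212782 − (-0.0059064)·(-0.0103110)/(-0.3216581) = 3.3214675;  |Δ| = 0.0001893
h(3.3214675) = -0.0000191
t6 = 3.3214675 − (-0.0000191)·(0.0001893)/(0.0058873) = 3.3214681;  |Δ| = 0.0000006
|t6 − t5| = 0.0000006 < 10^{-4}

n = 6, t_n = 3.32147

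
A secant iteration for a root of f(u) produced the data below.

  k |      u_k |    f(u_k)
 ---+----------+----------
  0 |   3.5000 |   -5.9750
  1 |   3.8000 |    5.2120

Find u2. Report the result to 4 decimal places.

3.6602

u2 = 3.8000 − 5.2120·(3.8000 − 3.5000) / (5.2120 − (-5.9750))
   = 3.8000 − (1.563600)/(11.187000) = 3.660231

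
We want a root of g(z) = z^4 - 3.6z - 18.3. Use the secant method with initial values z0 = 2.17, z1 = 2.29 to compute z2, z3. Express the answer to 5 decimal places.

2.26655, 2.26811

g(2.17) = -3.9382608, g(2.29) = 0.9565848
z2 = 2.2900000 − 0.9565848·(2.2900000 − 2.1700000) / (0.9565848 − (-3.9382608)) = 2.2900000 − (0.1147902)/(4.8948456) = 2.2665488
g(2.2665488) = -0.0683068
z3 = 2.2665488 − (-0.0683068)·(2.2665488 − 2.2900000) / (-0.0683068 − 0.9565848) = 2.2665488 − (0.0016019)/(-1.0248916) = 2.2681117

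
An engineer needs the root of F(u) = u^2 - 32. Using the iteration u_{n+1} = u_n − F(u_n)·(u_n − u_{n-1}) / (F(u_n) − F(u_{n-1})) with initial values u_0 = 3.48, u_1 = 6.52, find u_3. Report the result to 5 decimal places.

5.64333

F(3.48) = -19.8896000, F(6.52) = 10.5104000
u_2 = 6.5200000 − 10.5104000·(6.5200000 − 3.4800000) / (10.5104000 − (-19.8896000)) = 6.5200000 − (31.9516160)/(30.4000000) = 5.4689600
F(5.4689600) = -2.0904765
u_3 = 5.4689600 − (-2.0904765)·(5.4689600 − 6.5200000) / (-2.0904765 − 10.5104000) = 5.4689600 − (2.1971744)/(-12.6008765) = 5.6433268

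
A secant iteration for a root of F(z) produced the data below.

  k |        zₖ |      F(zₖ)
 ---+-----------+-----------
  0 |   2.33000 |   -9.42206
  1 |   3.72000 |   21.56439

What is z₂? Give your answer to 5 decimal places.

z₂ = 3.72000 − 21.56439·(3.72000 − 2.33000) / (21.56439 − (-9.42206))
   = 3.72000 − (29.9745021)/(30.9864500) = 2.7526578

2.75266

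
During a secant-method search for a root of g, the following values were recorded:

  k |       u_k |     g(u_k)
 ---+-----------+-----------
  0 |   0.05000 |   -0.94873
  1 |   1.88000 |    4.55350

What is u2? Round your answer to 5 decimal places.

u2 = 1.88000 − 4.55350·(1.88000 − 0.05000) / (4.55350 − (-0.94873))
   = 1.88000 − (8.3329050)/(5.5022300) = 0.3655404

0.36554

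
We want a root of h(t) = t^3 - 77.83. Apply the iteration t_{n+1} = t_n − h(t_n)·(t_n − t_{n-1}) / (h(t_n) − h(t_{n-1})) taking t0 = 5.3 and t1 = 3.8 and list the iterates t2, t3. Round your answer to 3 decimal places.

4.166, 4.282

h(5.3) = 71.04700, h(3.8) = -22.95800
t2 = 3.80000 − (-22.95800)·(3.80000 − 5.30000) / (-22.95800 − 71.04700) = 3.80000 − (34.43700)/(-94.00500) = 4.16633
h(4.16633) = -5.50949
t3 = 4.16633 − (-5.50949)·(4.16633 − 3.80000) / (-5.50949 − (-22.95800)) = 4.16633 − (-2.01830)/(17.44851) = 4.28200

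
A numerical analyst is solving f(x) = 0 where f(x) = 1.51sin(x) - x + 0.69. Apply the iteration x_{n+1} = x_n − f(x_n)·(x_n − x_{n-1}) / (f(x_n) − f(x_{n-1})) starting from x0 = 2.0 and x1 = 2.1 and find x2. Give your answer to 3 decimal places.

f(2.0) = 0.06304, f(2.1) = -0.10655
x2 = 2.10000 − (-0.10655)·(2.10000 − 2.00000) / (-0.10655 − 0.06304) = 2.10000 − (-0.01066)/(-0.16959) = 2.03717

2.037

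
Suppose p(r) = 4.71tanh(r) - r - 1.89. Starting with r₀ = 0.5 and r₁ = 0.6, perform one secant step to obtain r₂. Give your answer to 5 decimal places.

p(0.5) = -0.2134282, p(0.6) = 0.0395035
r₂ = 0.6000000 − 0.0395035·(0.6000000 − 0.5000000) / (0.0395035 − (-0.2134282)) = 0.6000000 − (0.0039503)/(0.2529316) = 0.5843818

0.58438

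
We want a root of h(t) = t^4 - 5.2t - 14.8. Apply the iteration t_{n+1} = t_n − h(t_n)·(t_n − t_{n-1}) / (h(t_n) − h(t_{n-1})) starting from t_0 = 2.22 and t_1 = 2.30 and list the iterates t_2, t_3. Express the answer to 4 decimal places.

h(2.22) = -2.054873, h(2.30) = 1.224100
t_2 = 2.300000 − 1.224100·(2.300000 − 2.220000) / (1.224100 − (-2.054873)) = 2.300000 − (0.097928)/(3.278973) = 2.270135
h(2.270135) = -0.046025
t_3 = 2.270135 − (-0.046025)·(2.270135 − 2.300000) / (-0.046025 − 1.224100) = 2.270135 − (0.001375)/(-1.270125) = 2.271217

2.2701, 2.2712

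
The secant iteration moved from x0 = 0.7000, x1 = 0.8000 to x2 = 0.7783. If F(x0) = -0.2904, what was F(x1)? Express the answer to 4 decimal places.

0.0805

The secant line through (0.7000, -0.2904) and (0.8000, F(x1)) crosses zero at x2 = 0.7783.
So (0.7000, -0.2904), (0.8000, F(x1)), (0.7783, 0) are collinear:
F(x1) = -0.2904 · (0.8000 − 0.7783) / (0.7000 − 0.7783) = -0.2904 · (0.021700)/(-0.078300) = 0.080481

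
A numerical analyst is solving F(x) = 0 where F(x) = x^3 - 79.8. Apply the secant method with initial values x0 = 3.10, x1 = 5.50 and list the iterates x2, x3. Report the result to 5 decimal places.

F(3.10) = -50.0090000, F(5.50) = 86.5750000
x2 = 5.5000000 − 86.5750000·(5.5000000 − 3.1000000) / (86.5750000 − (-50.0090000)) = 5.5000000 − (207.7800000)/(136.5840000) = 3.9787384
F(3.9787384) = -16.8151437
x3 = 3.9787384 − (-16.8151437)·(3.9787384 − 5.5000000) / (-16.8151437 − 86.5750000) = 3.9787384 − (25.5802331)/(-103.3901437) = 4.2261530

3.97874, 4.22615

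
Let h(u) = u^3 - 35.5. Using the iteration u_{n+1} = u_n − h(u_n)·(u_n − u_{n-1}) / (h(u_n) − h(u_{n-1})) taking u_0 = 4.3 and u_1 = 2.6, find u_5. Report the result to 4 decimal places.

h(4.3) = 44.007000, h(2.6) = -17.924000
u_2 = 2.600000 − (-17.924000)·(2.600000 − 4.300000) / (-17.924000 − 44.007000) = 2.600000 − (30.470800)/(-61.931000) = 3.092012
h(3.092012) = -5.938699
u_3 = 3.092012 − (-5.938699)·(3.092012 − 2.600000) / (-5.938699 − (-17.924000)) = 3.092012 − (-2.921912)/(11.985301) = 3.335803
h(3.335803) = 1.619431
u_4 = 3.335803 − 1.619431·(3.335803 − 3.092012) / (1.619431 − (-5.938699)) = 3.335803 − (0.394803)/(7.558130) = 3.283568
h(3.283568) = -0.097172
u_5 = 3.283568 − (-0.097172)·(3.283568 − 3.335803) / (-0.097172 − 1.619431) = 3.283568 − (0.005076)/(-1.716604) = 3.286525

3.2865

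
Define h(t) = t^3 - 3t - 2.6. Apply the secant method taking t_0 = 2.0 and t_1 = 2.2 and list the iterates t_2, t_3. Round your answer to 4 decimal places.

h(2.0) = -0.600000, h(2.2) = 1.448000
t_2 = 2.200000 − 1.448000·(2.200000 − 2.000000) / (1.448000 − (-0.600000)) = 2.200000 − (0.289600)/(2.048000) = 2.058594
h(2.058594) = -0.051856
t_3 = 2.058594 − (-0.051856)·(2.058594 − 2.200000) / (-0.051856 − 1.448000) = 2.058594 − (0.007333)/(-1.499856) = 2.063483

2.0586, 2.0635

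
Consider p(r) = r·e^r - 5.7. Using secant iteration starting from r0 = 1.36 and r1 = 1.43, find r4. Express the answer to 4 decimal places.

p(1.36) = -0.401177, p(1.43) = 0.275540
r2 = 1.430000 − 0.275540·(1.430000 − 1.360000) / (0.275540 − (-0.401177)) = 1.430000 − (0.019288)/(0.676717) = 1.401498
p(1.401498) = -0.008125
r3 = 1.401498 − (-0.008125)·(1.401498 − 1.430000) / (-0.008125 − 0.275540) = 1.401498 − (0.000232)/(-0.283665) = 1.402314
p(1.402314) = -0.000158
r4 = 1.402314 − (-0.000158)·(1.402314 − 1.401498) / (-0.000158 − (-0.008125)) = 1.402314 − (0.000000)/(0.007967) = 1.402331

1.4023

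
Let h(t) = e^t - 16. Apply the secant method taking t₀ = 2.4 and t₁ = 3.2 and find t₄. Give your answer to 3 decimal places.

h(2.4) = -4.97682, h(3.2) = 8.53253
t₂ = 3.20000 − 8.53253·(3.20000 − 2.40000) / (8.53253 − (-4.97682)) = 3.20000 − (6.82602)/(13.50935) = 2.69472
h(2.69472) = -1.19865
t₃ = 2.69472 − (-1.19865)·(2.69472 − 3.20000) / (-1.19865 − 8.53253) = 2.69472 − (0.60565)/(-9.73118) = 2.75696
h(2.75696) = -0.24816
t₄ = 2.75696 − (-0.24816)·(2.75696 − 2.69472) / (-0.24816 − (-1.19865)) = 2.75696 − (-0.01545)/(0.95048) = 2.77321

2.773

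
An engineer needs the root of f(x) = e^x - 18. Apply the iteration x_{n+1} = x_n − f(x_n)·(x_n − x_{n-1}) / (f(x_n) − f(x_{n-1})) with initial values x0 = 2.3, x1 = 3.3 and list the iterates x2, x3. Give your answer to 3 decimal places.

2.768, 2.867

f(2.3) = -8.02582, f(3.3) = 9.11264
x2 = 3.30000 − 9.11264·(3.30000 − 2.30000) / (9.11264 − (-8.02582)) = 3.30000 − (9.11264)/(17.13846) = 2.76829
f(2.76829) = -2.06859
x3 = 2.76829 − (-2.06859)·(2.76829 − 3.30000) / (-2.06859 − 9.11264) = 2.76829 − (1.09988)/(-11.18122) = 2.86666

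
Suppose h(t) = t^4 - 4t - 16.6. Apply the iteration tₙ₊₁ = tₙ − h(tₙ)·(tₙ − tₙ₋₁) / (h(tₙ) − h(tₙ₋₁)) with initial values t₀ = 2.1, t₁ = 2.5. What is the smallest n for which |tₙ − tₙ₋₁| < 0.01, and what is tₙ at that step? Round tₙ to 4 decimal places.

h(2.1) = -5.551900, h(2.5) = 12.462500
t₂ = 2.500000 − 12.462500·(0.400000)/(18.014400) = 2.223277;  |Δ| = 0.276723
h(2.223277) = -1.060251
t₃ = 2.223277 − (-1.060251)·(-0.276723)/(-13.522751) = 2.244973;  |Δ| = 0.021696
h(2.244973) = -0.179246
t₄ = 2.244973 − (-0.179246)·(0.021696)/(0.881005) = 2.249388;  |Δ| = 0.004414
|t₄ − t₃| = 0.004414 < 0.01

n = 4, tₙ = 2.2494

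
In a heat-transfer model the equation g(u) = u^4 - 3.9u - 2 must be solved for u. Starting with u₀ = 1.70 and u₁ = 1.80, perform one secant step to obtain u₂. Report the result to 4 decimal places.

g(1.70) = -0.277900, g(1.80) = 1.477600
u₂ = 1.800000 − 1.477600·(1.800000 − 1.700000) / (1.477600 − (-0.277900)) = 1.800000 − (0.147760)/(1.755500) = 1.715830

1.7158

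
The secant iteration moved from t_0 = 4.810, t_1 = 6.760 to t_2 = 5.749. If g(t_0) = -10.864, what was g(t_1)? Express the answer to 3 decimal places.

The secant line through (4.810, -10.864) and (6.760, g(t_1)) crosses zero at t_2 = 5.749.
So (4.810, -10.864), (6.760, g(t_1)), (5.749, 0) are collinear:
g(t_1) = -10.864 · (6.760 − 5.749) / (4.810 − 5.749) = -10.864 · (1.01100)/(-0.93900) = 11.69702

11.697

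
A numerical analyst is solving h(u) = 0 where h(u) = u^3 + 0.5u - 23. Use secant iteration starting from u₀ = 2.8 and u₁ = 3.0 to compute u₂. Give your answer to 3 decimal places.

2.786

h(2.8) = 0.35200, h(3.0) = 5.50000
u₂ = 3.00000 − 5.50000·(3.00000 − 2.80000) / (5.50000 − 0.35200) = 3.00000 − (1.10000)/(5.14800) = 2.78632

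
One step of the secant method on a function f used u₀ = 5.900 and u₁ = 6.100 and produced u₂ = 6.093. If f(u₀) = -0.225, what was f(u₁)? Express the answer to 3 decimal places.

The secant line through (5.900, -0.225) and (6.100, f(u₁)) crosses zero at u₂ = 6.093.
So (5.900, -0.225), (6.100, f(u₁)), (6.093, 0) are collinear:
f(u₁) = -0.225 · (6.100 − 6.093) / (5.900 − 6.093) = -0.225 · (0.00700)/(-0.19300) = 0.00816

0.008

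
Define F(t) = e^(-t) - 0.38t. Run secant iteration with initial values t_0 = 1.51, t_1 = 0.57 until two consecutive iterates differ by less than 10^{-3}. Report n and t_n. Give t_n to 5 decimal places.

n = 5, t_n = 0.98386

F(1.51) = -0.3528900, F(0.57) = 0.3489254
t_2 = 0.5700000 − 0.3489254·(-0.9400000)/(0.7018155) = 1.0373450;  |Δ| = 0.4673450
F(1.0373450) = -0.0397967
t_3 = 1.0373450 − (-0.0397967)·(0.4673450)/(-0.3887222) = 0.9894990;  |Δ| = 0.0478460
F(0.9894990) = -0.0042467
t_4 = 0.9894990 − (-0.0042467)·(-0.0478460)/(0.0355500) = 0.9837834;  |Δ| = 0.0057155
F(0.9837834) = 0.0000561
t_5 = 0.9837834 − 0.0000561·(-0.0057155)/(0.0043028) = 0.9838580;  |Δ| = 0.0000745
|t_5 − t_4| = 0.0000745 < 10^{-3}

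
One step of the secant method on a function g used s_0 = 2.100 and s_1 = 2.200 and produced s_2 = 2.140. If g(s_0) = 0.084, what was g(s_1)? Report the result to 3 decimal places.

The secant line through (2.100, 0.084) and (2.200, g(s_1)) crosses zero at s_2 = 2.140.
So (2.100, 0.084), (2.200, g(s_1)), (2.140, 0) are collinear:
g(s_1) = 0.084 · (2.200 − 2.140) / (2.100 − 2.140) = 0.084 · (0.06000)/(-0.04000) = -0.12600

-0.126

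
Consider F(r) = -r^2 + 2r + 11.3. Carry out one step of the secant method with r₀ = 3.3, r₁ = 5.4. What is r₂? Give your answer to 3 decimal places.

4.346

F(3.3) = 7.01000, F(5.4) = -7.06000
r₂ = 5.40000 − (-7.06000)·(5.40000 − 3.30000) / (-7.06000 − 7.01000) = 5.40000 − (-14.82600)/(-14.07000) = 4.34627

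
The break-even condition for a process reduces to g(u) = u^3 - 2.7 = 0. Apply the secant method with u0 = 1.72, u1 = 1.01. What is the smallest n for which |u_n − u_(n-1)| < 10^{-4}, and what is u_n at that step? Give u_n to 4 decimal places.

n = 6, u_n = 1.3925

g(1.72) = 2.388448, g(1.01) = -1.669699
u2 = 1.010000 − (-1.669699)·(-0.710000)/(-4.058147) = 1.302125;  |Δ| = 0.292125
g(1.302125) = -0.492209
u3 = 1.302125 − (-0.492209)·(0.292125)/(1.177490) = 1.424238;  |Δ| = 0.122113
g(1.424238) = 0.188999
u4 = 1.424238 − 0.188999·(0.122113)/(0.681207) = 1.390358;  |Δ| = 0.033880
g(1.390358) = -0.012306
u5 = 1.390358 − (-0.012306)·(-0.033880)/(-0.201305) = 1.392429;  |Δ| = 0.002071
g(1.392429) = -0.000277
u6 = 1.392429 − (-0.000277)·(0.002071)/(0.012029) = 1.392477;  |Δ| = 0.000048
|u6 − u5| = 0.000048 < 10^{-4}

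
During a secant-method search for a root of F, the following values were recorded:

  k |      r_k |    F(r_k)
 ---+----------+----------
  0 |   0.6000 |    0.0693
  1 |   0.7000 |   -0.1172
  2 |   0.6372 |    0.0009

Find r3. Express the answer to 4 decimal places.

0.6377

r3 = 0.6372 − 0.0009·(0.6372 − 0.7000) / (0.0009 − (-0.1172))
   = 0.6372 − (-0.000057)/(0.118100) = 0.637679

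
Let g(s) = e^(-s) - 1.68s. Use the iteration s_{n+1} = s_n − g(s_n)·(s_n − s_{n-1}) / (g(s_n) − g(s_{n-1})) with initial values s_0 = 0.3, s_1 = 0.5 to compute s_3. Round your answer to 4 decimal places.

0.3993

g(0.3) = 0.236818, g(0.5) = -0.233469
s_2 = 0.500000 − (-0.233469)·(0.500000 − 0.300000) / (-0.233469 − 0.236818) = 0.500000 − (-0.046694)/(-0.470288) = 0.400712
g(0.400712) = -0.003353
s_3 = 0.400712 − (-0.003353)·(0.400712 − 0.500000) / (-0.003353 − (-0.233469)) = 0.400712 − (0.000333)/(0.230116) = 0.399265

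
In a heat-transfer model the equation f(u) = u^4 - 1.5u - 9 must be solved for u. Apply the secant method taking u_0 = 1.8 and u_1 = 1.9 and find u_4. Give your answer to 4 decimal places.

1.8526

f(1.8) = -1.202400, f(1.9) = 1.182100
u_2 = 1.900000 − 1.182100·(1.900000 − 1.800000) / (1.182100 − (-1.202400)) = 1.900000 − (0.118210)/(2.384500) = 1.850426
f(1.850426) = -0.051348
u_3 = 1.850426 − (-0.051348)·(1.850426 − 1.900000) / (-0.051348 − 1.182100) = 1.850426 − (0.002546)/(-1.233448) = 1.852489
f(1.852489) = -0.002052
u_4 = 1.852489 − (-0.002052)·(1.852489 − 1.850426) / (-0.002052 − (-0.051348)) = 1.852489 − (-0.000004)/(0.049296) = 1.852575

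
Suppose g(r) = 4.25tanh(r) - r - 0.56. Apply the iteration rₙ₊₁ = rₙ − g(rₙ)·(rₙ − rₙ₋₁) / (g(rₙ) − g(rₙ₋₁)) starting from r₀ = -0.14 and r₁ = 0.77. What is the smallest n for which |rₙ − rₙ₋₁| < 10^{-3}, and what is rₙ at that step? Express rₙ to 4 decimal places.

g(-0.14) = -1.011143, g(0.77) = 1.419450
r₂ = 0.770000 − 1.419450·(0.910000)/(2.430593) = 0.238566;  |Δ| = 0.531434
g(0.238566) = 0.196533
r₃ = 0.238566 − 0.196533·(-0.531434)/(-1.222917) = 0.153160;  |Δ| = 0.085406
g(0.153160) = -0.067271
r₄ = 0.153160 − (-0.067271)·(-0.085406)/(-0.263804) = 0.174939;  |Δ| = 0.021779
g(0.174939) = 0.001060
r₅ = 0.174939 − 0.001060·(0.021779)/(0.068331) = 0.174601;  |Δ| = 0.000338
|r₅ − r₄| = 0.000338 < 10^{-3}

n = 5, rₙ = 0.1746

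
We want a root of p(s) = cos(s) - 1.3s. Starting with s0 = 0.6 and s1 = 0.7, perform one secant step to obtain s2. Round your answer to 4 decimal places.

p(0.6) = 0.045336, p(0.7) = -0.145158
s2 = 0.700000 − (-0.145158)·(0.700000 − 0.600000) / (-0.145158 − 0.045336) = 0.700000 − (-0.014516)/(-0.190493) = 0.623799

0.6238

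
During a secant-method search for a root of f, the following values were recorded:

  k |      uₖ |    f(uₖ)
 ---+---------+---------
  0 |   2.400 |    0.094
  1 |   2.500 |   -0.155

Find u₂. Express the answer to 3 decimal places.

u₂ = 2.500 − (-0.155)·(2.500 − 2.400) / (-0.155 − 0.094)
   = 2.500 − (-0.01550)/(-0.24900) = 2.43775

2.438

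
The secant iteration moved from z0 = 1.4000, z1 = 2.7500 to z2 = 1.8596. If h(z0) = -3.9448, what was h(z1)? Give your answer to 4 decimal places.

7.6424

The secant line through (1.4000, -3.9448) and (2.7500, h(z1)) crosses zero at z2 = 1.8596.
So (1.4000, -3.9448), (2.7500, h(z1)), (1.8596, 0) are collinear:
h(z1) = -3.9448 · (2.7500 − 1.8596) / (1.4000 − 1.8596) = -3.9448 · (0.890400)/(-0.459600) = 7.642406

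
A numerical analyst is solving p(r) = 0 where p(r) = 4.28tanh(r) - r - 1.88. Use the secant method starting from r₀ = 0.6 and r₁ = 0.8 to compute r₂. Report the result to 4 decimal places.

0.7056

p(0.6) = -0.181428, p(0.8) = 0.162077
r₂ = 0.800000 − 0.162077·(0.800000 − 0.600000) / (0.162077 − (-0.181428)) = 0.800000 − (0.032415)/(0.343505) = 0.705633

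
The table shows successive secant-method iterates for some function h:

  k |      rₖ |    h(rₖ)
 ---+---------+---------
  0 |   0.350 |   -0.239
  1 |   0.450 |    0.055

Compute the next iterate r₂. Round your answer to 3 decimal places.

r₂ = 0.450 − 0.055·(0.450 − 0.350) / (0.055 − (-0.239))
   = 0.450 − (0.00550)/(0.29400) = 0.43129

0.431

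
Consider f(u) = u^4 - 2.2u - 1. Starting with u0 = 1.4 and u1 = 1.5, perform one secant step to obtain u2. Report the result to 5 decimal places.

1.42382

f(1.4) = -0.2384000, f(1.5) = 0.7625000
u2 = 1.5000000 − 0.7625000·(1.5000000 − 1.4000000) / (0.7625000 − (-0.2384000)) = 1.5000000 − (0.0762500)/(1.0009000) = 1.4238186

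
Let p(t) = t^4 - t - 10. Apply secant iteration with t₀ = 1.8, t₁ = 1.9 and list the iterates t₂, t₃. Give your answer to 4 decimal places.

1.8535, 1.8555

p(1.8) = -1.302400, p(1.9) = 1.132100
t₂ = 1.900000 − 1.132100·(1.900000 − 1.800000) / (1.132100 − (-1.302400)) = 1.900000 − (0.113210)/(2.434500) = 1.853498
p(1.853498) = -0.051157
t₃ = 1.853498 − (-0.051157)·(1.853498 − 1.900000) / (-0.051157 − 1.132100) = 1.853498 − (0.002379)/(-1.183257) = 1.855508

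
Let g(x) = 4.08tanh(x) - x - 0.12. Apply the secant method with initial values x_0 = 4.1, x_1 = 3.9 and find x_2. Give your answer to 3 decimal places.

3.957

g(4.1) = -0.14224, g(3.9) = 0.05666
x_2 = 3.90000 − 0.05666·(3.90000 − 4.10000) / (0.05666 − (-0.14224)) = 3.90000 − (-0.01133)/(0.19890) = 3.95697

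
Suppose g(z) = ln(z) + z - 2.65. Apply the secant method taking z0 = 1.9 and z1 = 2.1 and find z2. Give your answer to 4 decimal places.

g(1.9) = -0.108146, g(2.1) = 0.191937
z2 = 2.100000 − 0.191937·(2.100000 − 1.900000) / (0.191937 − (-0.108146)) = 2.100000 − (0.038387)/(0.300083) = 1.972077

1.9721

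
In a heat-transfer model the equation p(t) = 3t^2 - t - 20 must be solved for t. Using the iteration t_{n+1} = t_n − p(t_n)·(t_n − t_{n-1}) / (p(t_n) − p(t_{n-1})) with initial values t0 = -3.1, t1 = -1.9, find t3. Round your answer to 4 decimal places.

-2.4282

p(-3.1) = 11.930000, p(-1.9) = -7.270000
t2 = -1.900000 − (-7.270000)·(-1.900000 − (-3.100000)) / (-7.270000 − 11.930000) = -1.900000 − (-8.724000)/(-19.200000) = -2.354375
p(-2.354375) = -1.016380
t3 = -2.354375 − (-1.016380)·(-2.354375 − (-1.900000)) / (-1.016380 − (-7.270000)) = -2.354375 − (0.461818)/(6.253620) = -2.428223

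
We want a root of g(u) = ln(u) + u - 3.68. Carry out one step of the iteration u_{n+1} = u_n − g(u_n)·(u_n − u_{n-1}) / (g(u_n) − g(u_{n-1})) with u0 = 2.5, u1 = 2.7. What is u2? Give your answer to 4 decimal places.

g(2.5) = -0.263709, g(2.7) = 0.013252
u2 = 2.700000 − 0.013252·(2.700000 − 2.500000) / (0.013252 − (-0.263709)) = 2.700000 − (0.002650)/(0.276961) = 2.690431

2.6904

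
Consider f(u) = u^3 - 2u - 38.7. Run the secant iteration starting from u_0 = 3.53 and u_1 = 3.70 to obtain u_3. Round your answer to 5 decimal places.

f(3.53) = -1.7730230, f(3.70) = 4.5530000
u_2 = 3.7000000 − 4.5530000·(3.7000000 − 3.5300000) / (4.5530000 − (-1.7730230)) = 3.7000000 − (0.7740100)/(6.3260230) = 3.5776467
f(3.5776467) = -0.0630056
u_3 = 3.5776467 − (-0.0630056)·(3.5776467 − 3.7000000) / (-0.0630056 − 4.5530000) = 3.5776467 − (0.0077090)/(-4.6160056) = 3.5793167

3.57932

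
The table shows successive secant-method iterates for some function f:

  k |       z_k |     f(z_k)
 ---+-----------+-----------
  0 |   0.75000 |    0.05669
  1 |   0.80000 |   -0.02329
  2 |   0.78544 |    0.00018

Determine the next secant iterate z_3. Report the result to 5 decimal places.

0.78555

z_3 = 0.78544 − 0.00018·(0.78544 − 0.80000) / (0.00018 − (-0.02329))
   = 0.78544 − (-0.0000026)/(0.0234700) = 0.7855517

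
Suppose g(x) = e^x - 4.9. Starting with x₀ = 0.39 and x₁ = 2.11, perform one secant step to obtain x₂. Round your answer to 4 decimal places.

g(0.39) = -3.423019, g(2.11) = 3.348241
x₂ = 2.110000 − 3.348241·(2.110000 − 0.390000) / (3.348241 − (-3.423019)) = 2.110000 − (5.758975)/(6.771260) = 1.259497

1.2595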